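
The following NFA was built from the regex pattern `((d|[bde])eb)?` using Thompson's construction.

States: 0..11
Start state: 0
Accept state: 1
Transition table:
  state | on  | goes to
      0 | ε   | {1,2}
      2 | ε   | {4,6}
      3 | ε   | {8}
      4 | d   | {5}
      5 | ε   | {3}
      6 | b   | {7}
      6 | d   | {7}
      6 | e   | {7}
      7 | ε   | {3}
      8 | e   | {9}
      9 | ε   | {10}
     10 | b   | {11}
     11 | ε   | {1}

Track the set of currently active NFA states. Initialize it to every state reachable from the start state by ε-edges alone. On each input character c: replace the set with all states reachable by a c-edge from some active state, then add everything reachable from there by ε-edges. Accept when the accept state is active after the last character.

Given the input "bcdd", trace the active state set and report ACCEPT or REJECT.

S₀ = ε-closure({0}) = {0,1,2,4,6}
'b' @ 1: {3,7,8}
'c' @ 2: {}  — state set empty
rest 'dd' ignored (set empty)
final: {}; accept 1 not in set

Answer: REJECT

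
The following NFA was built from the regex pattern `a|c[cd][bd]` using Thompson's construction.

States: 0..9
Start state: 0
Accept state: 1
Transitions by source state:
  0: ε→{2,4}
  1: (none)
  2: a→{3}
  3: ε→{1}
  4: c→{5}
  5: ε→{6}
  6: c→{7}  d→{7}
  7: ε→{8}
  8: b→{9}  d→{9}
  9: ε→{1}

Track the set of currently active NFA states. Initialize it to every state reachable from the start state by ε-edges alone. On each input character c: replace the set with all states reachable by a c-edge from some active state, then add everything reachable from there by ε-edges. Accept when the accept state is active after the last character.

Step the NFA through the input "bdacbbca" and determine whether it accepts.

Answer: REJECT

Steps:
start: ε-closure({0}) = {0,2,4}
'b' @ 1: {}  — state set empty
rest 'dacbbca' ignored (set empty)
end set {} — state 1 not in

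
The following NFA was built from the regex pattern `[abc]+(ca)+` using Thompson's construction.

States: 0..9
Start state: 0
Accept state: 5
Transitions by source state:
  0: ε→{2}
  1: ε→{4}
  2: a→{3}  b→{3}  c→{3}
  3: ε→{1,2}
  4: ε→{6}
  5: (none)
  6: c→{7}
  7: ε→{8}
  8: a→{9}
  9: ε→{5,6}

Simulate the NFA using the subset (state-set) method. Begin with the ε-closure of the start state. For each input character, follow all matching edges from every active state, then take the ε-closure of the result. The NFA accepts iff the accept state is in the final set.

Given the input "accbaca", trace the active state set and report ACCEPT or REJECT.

S₀ = ε-closure({0}) = {0,2}
'a' @ 1: {1,2,3,4,6}
'c' @ 2: {1,2,3,4,6,7,8}
'c' @ 3: {1,2,3,4,6,7,8}
'b' @ 4: {1,2,3,4,6}
'a' @ 5: {1,2,3,4,6}
'c' @ 6: {1,2,3,4,6,7,8}
'a' @ 7: {1,2,3,4,5,6,9}  [accepting]
final: {1,2,3,4,5,6,9}; accept 5 in set

Answer: ACCEPT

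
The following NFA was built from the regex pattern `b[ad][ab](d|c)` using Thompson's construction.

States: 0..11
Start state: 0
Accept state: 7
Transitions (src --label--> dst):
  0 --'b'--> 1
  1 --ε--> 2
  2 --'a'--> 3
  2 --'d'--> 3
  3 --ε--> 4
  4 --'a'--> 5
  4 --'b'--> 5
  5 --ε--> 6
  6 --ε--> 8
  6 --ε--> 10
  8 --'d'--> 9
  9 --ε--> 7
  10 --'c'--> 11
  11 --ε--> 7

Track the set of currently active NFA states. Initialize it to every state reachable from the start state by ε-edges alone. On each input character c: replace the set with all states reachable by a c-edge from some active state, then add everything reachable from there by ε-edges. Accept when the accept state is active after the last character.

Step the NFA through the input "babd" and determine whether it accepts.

Answer: ACCEPT

Derivation:
start: ε-closure({0}) = {0}
'b' @ 1: {1,2}
'a' @ 2: {3,4}
'b' @ 3: {5,6,8,10}
'd' @ 4: {7,9}  [accepting]
final: {7,9}; accept 7 in set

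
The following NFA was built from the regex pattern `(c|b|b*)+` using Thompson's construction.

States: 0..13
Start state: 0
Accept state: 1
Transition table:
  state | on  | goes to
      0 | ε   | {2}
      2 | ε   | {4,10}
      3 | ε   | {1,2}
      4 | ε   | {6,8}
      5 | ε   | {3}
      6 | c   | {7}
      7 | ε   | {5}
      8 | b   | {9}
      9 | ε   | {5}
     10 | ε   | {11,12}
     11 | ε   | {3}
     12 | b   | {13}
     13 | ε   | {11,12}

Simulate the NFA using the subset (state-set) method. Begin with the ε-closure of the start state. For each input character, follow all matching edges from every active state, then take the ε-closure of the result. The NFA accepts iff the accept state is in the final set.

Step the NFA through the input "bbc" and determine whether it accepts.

initial (ε-close {0}): {0,1,2,3,4,6,8,10,11,12}
'b' @ 1: {1,2,3,4,5,6,8,9,10,11,12,13}  [accepting]
'b' @ 2: {1,2,3,4,5,6,8,9,10,11,12,13}  [accepting]
'c' @ 3: {1,2,3,4,5,6,7,8,10,11,12}  [accepting]
after full input: {1,2,3,4,5,6,7,8,10,11,12}  (accept=1 in)

Answer: ACCEPT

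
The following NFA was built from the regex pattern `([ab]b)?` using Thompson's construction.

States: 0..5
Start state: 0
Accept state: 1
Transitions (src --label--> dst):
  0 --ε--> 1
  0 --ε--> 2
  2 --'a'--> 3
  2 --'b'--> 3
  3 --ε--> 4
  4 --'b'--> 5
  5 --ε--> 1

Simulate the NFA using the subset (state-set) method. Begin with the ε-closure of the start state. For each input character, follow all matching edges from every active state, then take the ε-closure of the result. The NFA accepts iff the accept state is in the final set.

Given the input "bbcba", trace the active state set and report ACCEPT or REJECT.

Answer: REJECT

Steps:
start: ε-closure({0}) = {0,1,2}
'b' @ 1: {3,4}
'b' @ 2: {1,5}  ✓accept
'c' @ 3: {}  — no active states
rest 'ba' ignored (set empty)
after full input: {}  (accept=1 not in)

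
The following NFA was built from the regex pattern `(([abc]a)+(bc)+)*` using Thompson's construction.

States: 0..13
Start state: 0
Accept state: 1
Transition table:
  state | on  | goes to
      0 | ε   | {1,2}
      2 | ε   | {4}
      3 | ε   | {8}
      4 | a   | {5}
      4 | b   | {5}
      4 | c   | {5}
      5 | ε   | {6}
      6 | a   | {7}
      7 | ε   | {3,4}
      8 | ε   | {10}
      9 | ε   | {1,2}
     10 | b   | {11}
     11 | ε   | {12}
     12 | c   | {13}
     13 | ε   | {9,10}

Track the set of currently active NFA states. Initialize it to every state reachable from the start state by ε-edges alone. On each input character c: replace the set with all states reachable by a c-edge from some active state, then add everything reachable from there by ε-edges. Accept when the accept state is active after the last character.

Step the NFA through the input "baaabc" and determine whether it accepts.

start: ε-closure({0}) = {0,1,2,4}
'b' @ 1: {5,6}
'a' @ 2: {3,4,7,8,10}
'a' @ 3: {5,6}
'a' @ 4: {3,4,7,8,10}
'b' @ 5: {5,6,11,12}
'c' @ 6: {1,2,4,9,10,13}  (accept∈set)
final: {1,2,4,9,10,13}; accept 1 in set

Answer: ACCEPT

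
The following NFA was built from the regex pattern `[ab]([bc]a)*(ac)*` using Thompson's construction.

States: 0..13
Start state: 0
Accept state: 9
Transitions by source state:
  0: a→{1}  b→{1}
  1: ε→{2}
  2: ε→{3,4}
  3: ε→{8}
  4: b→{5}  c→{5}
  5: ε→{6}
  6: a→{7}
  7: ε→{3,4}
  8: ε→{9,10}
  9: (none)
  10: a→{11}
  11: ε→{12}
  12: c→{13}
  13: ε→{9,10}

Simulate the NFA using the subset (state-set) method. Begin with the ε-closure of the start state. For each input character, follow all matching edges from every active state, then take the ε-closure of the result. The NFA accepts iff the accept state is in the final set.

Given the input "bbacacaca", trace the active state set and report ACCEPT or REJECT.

Answer: ACCEPT

Derivation:
S₀ = ε-closure({0}) = {0}
'b' @ 1: {1,2,3,4,8,9,10}  (accept∈set)
'b' @ 2: {5,6}
'a' @ 3: {3,4,7,8,9,10}  (accept∈set)
'c' @ 4: {5,6}
'a' @ 5: {3,4,7,8,9,10}  (accept∈set)
'c' @ 6: {5,6}
'a' @ 7: {3,4,7,8,9,10}  (accept∈set)
'c' @ 8: {5,6}
'a' @ 9: {3,4,7,8,9,10}  (accept∈set)
end set {3,4,7,8,9,10} — state 9 in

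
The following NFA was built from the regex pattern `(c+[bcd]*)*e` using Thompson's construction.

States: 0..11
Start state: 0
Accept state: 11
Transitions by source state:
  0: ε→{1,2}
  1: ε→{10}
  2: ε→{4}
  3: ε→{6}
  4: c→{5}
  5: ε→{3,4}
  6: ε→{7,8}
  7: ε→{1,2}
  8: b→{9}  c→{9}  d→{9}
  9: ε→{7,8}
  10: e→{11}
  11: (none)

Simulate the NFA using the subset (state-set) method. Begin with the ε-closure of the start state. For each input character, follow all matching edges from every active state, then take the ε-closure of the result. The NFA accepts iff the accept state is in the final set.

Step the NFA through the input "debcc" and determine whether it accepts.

initial (ε-close {0}): {0,1,2,4,10}
'd' @ 1: {}  — no active states
rest 'ebcc' ignored (set empty)
end set {} — state 11 not in

Answer: REJECT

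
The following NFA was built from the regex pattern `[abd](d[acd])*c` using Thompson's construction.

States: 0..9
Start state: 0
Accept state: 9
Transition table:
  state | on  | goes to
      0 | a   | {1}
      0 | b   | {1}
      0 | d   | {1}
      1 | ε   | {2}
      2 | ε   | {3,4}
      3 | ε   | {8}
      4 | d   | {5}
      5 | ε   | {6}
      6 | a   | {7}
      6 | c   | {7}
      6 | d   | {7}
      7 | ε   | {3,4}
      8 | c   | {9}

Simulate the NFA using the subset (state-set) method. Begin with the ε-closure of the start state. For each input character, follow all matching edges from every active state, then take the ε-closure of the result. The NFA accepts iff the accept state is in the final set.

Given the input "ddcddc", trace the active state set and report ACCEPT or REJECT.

S₀ = ε-closure({0}) = {0}
'd' @ 1: {1,2,3,4,8}
'd' @ 2: {5,6}
'c' @ 3: {3,4,7,8}
'd' @ 4: {5,6}
'd' @ 5: {3,4,7,8}
'c' @ 6: {9}  [accepting]
end set {9} — state 9 in

Answer: ACCEPT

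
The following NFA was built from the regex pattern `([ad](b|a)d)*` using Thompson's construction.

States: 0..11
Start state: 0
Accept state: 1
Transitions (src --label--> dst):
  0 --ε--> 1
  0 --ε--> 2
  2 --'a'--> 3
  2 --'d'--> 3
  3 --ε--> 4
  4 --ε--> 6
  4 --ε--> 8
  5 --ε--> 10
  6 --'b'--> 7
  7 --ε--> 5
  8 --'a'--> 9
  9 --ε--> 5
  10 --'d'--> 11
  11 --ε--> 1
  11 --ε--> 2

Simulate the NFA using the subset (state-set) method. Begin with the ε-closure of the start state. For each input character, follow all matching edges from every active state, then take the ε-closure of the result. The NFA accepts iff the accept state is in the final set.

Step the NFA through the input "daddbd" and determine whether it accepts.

Answer: ACCEPT

Derivation:
start: ε-closure({0}) = {0,1,2}
'd' @ 1: {3,4,6,8}
'a' @ 2: {5,9,10}
'd' @ 3: {1,2,11}  ✓accept
'd' @ 4: {3,4,6,8}
'b' @ 5: {5,7,10}
'd' @ 6: {1,2,11}  ✓accept
end set {1,2,11} — state 1 in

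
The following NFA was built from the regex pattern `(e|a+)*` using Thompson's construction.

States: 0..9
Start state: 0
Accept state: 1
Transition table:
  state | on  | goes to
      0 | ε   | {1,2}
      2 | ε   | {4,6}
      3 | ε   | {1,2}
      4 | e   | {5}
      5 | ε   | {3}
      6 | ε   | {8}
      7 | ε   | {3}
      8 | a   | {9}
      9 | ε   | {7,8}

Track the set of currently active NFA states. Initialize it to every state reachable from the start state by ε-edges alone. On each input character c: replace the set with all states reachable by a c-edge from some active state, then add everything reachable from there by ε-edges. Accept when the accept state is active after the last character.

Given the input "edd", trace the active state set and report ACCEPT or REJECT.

initial (ε-close {0}): {0,1,2,4,6,8}
'e' @ 1: {1,2,3,4,5,6,8}  [accepting]
'd' @ 2: {}  — state set empty
rest 'd' ignored (set empty)
final: {}; accept 1 not in set

Answer: REJECT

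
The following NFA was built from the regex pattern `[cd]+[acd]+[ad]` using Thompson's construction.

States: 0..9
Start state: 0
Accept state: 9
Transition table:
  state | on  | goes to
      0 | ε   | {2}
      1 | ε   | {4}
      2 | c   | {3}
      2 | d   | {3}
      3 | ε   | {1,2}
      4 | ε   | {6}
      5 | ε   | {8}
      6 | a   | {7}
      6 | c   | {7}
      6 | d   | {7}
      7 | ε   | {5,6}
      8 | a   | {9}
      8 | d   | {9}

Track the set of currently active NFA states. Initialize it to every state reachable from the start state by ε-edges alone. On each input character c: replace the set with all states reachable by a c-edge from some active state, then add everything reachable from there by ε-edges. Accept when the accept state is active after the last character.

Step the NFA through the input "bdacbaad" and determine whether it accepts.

start: ε-closure({0}) = {0,2}
'b' @ 1: {}  — state set empty
rest 'dacbaad' ignored (set empty)
end set {} — state 9 not in

Answer: REJECT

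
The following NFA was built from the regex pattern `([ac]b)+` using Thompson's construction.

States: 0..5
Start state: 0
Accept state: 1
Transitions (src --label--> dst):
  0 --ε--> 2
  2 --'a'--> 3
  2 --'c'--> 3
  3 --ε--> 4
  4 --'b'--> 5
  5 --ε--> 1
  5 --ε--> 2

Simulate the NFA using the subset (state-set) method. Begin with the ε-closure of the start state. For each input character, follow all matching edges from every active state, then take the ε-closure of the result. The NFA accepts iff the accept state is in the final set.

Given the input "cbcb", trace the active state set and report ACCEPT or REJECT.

S₀ = ε-closure({0}) = {0,2}
'c' @ 1: {3,4}
'b' @ 2: {1,2,5}  (accept∈set)
'c' @ 3: {3,4}
'b' @ 4: {1,2,5}  (accept∈set)
end set {1,2,5} — state 1 in

Answer: ACCEPT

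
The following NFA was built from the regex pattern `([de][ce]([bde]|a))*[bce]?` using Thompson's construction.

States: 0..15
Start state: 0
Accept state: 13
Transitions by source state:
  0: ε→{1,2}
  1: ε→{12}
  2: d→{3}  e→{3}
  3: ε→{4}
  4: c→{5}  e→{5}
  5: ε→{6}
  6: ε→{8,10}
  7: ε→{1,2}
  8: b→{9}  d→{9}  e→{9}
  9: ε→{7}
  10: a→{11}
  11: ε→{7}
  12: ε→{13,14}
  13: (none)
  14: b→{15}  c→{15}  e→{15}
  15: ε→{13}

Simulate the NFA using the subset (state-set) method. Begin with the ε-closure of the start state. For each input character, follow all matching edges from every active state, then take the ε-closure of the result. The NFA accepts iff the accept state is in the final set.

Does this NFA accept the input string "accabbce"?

Answer: REJECT

Trace:
S₀ = ε-closure({0}) = {0,1,2,12,13,14}
'a' @ 1: {}  — state set empty
rest 'ccabbce' ignored (set empty)
end set {} — state 13 not in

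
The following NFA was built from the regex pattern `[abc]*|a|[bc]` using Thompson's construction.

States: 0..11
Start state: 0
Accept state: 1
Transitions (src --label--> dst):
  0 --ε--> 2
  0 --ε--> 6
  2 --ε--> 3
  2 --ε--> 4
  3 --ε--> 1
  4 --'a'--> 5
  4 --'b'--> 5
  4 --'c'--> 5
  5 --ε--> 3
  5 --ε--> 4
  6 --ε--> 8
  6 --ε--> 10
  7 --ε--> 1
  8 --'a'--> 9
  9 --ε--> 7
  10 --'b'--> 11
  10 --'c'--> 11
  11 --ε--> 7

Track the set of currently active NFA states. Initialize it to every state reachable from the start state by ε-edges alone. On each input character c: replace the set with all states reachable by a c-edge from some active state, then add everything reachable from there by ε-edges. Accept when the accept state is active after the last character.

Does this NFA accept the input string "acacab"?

Answer: ACCEPT

Steps:
start: ε-closure({0}) = {0,1,2,3,4,6,8,10}
'a' @ 1: {1,3,4,5,7,9}  (accept∈set)
'c' @ 2: {1,3,4,5}  (accept∈set)
'a' @ 3: {1,3,4,5}  (accept∈set)
'c' @ 4: {1,3,4,5}  (accept∈set)
'a' @ 5: {1,3,4,5}  (accept∈set)
'b' @ 6: {1,3,4,5}  (accept∈set)
after full input: {1,3,4,5}  (accept=1 in)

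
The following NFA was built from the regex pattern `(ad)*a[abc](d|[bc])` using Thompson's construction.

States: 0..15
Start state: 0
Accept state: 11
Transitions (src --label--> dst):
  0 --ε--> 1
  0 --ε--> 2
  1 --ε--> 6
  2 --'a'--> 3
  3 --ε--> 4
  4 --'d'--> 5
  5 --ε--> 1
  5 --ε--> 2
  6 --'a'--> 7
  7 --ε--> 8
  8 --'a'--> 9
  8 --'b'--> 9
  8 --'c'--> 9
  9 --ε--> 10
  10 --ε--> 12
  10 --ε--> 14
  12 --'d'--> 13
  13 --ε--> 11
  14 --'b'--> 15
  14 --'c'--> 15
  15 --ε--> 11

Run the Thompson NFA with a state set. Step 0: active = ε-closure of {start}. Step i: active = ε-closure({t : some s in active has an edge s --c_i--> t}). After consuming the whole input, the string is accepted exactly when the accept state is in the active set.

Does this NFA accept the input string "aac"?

start: ε-closure({0}) = {0,1,2,6}
'a' @ 1: {3,4,7,8}
'a' @ 2: {9,10,12,14}
'c' @ 3: {11,15}  ✓accept
final: {11,15}; accept 11 in set

Answer: ACCEPT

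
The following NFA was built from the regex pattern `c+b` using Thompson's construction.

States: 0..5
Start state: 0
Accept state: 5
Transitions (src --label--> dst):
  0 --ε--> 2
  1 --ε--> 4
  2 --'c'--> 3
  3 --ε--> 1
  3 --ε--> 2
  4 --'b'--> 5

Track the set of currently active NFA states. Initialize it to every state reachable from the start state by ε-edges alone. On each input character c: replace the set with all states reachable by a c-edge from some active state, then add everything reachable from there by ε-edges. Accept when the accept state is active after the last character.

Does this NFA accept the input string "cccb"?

Answer: ACCEPT

Trace:
initial (ε-close {0}): {0,2}
'c' @ 1: {1,2,3,4}
'c' @ 2: {1,2,3,4}
'c' @ 3: {1,2,3,4}
'b' @ 4: {5}  ✓accept
end set {5} — state 5 in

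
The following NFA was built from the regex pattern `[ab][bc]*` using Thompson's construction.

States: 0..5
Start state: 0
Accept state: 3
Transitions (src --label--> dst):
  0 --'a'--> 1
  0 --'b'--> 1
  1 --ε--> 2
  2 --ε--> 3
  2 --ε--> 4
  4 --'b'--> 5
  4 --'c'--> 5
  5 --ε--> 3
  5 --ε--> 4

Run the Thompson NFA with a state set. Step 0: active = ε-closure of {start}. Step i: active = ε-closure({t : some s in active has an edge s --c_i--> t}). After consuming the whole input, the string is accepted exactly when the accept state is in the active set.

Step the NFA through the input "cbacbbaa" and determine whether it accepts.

S₀ = ε-closure({0}) = {0}
'c' @ 1: {}  — no active states
rest 'bacbbaa' ignored (set empty)
end set {} — state 3 not in

Answer: REJECT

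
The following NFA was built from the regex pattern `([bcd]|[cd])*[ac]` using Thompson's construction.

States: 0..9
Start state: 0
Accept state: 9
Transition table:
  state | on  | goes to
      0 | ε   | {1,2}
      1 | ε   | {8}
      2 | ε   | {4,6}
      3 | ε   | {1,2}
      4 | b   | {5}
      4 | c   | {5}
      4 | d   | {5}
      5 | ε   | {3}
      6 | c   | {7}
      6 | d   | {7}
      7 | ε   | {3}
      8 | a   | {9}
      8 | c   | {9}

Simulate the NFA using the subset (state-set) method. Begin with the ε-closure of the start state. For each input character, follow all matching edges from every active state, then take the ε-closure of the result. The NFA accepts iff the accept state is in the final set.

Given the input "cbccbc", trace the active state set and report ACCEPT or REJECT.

initial (ε-close {0}): {0,1,2,4,6,8}
'c' @ 1: {1,2,3,4,5,6,7,8,9}  ✓accept
'b' @ 2: {1,2,3,4,5,6,8}
'c' @ 3: {1,2,3,4,5,6,7,8,9}  ✓accept
'c' @ 4: {1,2,3,4,5,6,7,8,9}  ✓accept
'b' @ 5: {1,2,3,4,5,6,8}
'c' @ 6: {1,2,3,4,5,6,7,8,9}  ✓accept
after full input: {1,2,3,4,5,6,7,8,9}  (accept=9 in)

Answer: ACCEPT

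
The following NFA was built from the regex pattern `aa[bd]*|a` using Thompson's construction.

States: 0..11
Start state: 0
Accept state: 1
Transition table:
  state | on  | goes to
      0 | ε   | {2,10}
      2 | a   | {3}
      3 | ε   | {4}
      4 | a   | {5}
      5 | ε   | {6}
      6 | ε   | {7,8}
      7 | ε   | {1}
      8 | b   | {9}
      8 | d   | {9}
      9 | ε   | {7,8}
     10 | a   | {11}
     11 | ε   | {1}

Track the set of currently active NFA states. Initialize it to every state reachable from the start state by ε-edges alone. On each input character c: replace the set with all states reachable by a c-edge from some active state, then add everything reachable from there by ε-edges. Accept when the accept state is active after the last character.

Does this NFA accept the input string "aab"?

start: ε-closure({0}) = {0,2,10}
'a' @ 1: {1,3,4,11}  ✓accept
'a' @ 2: {1,5,6,7,8}  ✓accept
'b' @ 3: {1,7,8,9}  ✓accept
after full input: {1,7,8,9}  (accept=1 in)

Answer: ACCEPT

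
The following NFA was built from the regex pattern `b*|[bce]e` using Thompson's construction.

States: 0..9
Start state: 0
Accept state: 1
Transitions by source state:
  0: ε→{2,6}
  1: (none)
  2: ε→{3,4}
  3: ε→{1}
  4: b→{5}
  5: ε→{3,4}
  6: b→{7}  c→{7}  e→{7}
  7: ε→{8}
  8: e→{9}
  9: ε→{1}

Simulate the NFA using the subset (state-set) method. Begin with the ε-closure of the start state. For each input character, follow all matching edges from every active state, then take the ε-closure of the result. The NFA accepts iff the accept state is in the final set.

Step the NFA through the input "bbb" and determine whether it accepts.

Answer: ACCEPT

Derivation:
start: ε-closure({0}) = {0,1,2,3,4,6}
'b' @ 1: {1,3,4,5,7,8}  [accepting]
'b' @ 2: {1,3,4,5}  [accepting]
'b' @ 3: {1,3,4,5}  [accepting]
final: {1,3,4,5}; accept 1 in set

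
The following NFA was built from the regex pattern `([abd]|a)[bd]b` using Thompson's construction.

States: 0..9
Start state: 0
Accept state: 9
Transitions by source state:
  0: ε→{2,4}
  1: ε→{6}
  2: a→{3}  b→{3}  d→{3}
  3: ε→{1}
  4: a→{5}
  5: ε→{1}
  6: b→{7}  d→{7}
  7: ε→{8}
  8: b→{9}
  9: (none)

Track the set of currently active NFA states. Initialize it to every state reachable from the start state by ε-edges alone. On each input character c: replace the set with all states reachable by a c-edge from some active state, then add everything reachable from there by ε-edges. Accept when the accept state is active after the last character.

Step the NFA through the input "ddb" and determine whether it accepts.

start: ε-closure({0}) = {0,2,4}
'd' @ 1: {1,3,6}
'd' @ 2: {7,8}
'b' @ 3: {9}  [accepting]
final: {9}; accept 9 in set

Answer: ACCEPT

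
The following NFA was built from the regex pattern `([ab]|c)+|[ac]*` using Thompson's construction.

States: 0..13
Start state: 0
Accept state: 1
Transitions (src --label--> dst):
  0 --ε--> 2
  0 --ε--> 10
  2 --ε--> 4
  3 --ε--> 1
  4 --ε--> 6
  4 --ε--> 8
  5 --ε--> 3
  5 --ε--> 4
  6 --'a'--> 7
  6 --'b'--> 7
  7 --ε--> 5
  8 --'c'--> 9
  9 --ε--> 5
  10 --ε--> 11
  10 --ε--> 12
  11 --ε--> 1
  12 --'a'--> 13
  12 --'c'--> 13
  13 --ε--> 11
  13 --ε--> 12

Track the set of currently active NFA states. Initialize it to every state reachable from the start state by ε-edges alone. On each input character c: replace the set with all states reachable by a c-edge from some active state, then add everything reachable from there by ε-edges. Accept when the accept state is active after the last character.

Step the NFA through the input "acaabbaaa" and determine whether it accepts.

Answer: ACCEPT

Trace:
initial (ε-close {0}): {0,1,2,4,6,8,10,11,12}
'a' @ 1: {1,3,4,5,6,7,8,11,12,13}  ✓accept
'c' @ 2: {1,3,4,5,6,8,9,11,12,13}  ✓accept
'a' @ 3: {1,3,4,5,6,7,8,11,12,13}  ✓accept
'a' @ 4: {1,3,4,5,6,7,8,11,12,13}  ✓accept
'b' @ 5: {1,3,4,5,6,7,8}  ✓accept
'b' @ 6: {1,3,4,5,6,7,8}  ✓accept
'a' @ 7: {1,3,4,5,6,7,8}  ✓accept
'a' @ 8: {1,3,4,5,6,7,8}  ✓accept
'a' @ 9: {1,3,4,5,6,7,8}  ✓accept
end set {1,3,4,5,6,7,8} — state 1 in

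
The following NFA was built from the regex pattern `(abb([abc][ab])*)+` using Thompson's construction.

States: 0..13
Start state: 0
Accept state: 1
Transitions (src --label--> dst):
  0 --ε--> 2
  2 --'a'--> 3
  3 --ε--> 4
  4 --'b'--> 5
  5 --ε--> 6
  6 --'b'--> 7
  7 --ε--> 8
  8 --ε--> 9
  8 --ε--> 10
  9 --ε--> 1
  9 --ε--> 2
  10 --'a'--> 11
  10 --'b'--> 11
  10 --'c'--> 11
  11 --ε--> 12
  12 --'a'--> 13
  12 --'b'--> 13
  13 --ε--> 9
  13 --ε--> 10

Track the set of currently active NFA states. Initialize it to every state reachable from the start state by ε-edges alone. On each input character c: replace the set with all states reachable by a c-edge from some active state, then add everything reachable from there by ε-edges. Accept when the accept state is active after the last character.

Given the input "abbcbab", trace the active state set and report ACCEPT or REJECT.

Answer: ACCEPT

Steps:
start: ε-closure({0}) = {0,2}
'a' @ 1: {3,4}
'b' @ 2: {5,6}
'b' @ 3: {1,2,7,8,9,10}  ✓accept
'c' @ 4: {11,12}
'b' @ 5: {1,2,9,10,13}  ✓accept
'a' @ 6: {3,4,11,12}
'b' @ 7: {1,2,5,6,9,10,13}  ✓accept
final: {1,2,5,6,9,10,13}; accept 1 in set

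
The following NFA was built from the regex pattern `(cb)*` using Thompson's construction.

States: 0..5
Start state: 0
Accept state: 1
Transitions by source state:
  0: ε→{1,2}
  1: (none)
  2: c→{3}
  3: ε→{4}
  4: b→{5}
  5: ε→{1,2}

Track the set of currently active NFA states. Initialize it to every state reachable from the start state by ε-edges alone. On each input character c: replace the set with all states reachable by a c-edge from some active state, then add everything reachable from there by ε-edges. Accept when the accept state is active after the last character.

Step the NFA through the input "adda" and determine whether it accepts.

initial (ε-close {0}): {0,1,2}
'a' @ 1: {}  — state set empty
rest 'dda' ignored (set empty)
final: {}; accept 1 not in set

Answer: REJECT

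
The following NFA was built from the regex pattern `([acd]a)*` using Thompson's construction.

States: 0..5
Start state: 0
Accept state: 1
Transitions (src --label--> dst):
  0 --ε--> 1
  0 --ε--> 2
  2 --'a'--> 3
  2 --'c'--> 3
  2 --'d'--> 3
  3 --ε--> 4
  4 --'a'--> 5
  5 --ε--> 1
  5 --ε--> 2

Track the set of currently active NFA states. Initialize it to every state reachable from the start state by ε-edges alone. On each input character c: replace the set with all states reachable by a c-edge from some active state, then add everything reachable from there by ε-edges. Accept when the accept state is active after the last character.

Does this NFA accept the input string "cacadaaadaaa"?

initial (ε-close {0}): {0,1,2}
'c' @ 1: {3,4}
'a' @ 2: {1,2,5}  ✓accept
'c' @ 3: {3,4}
'a' @ 4: {1,2,5}  ✓accept
'd' @ 5: {3,4}
'a' @ 6: {1,2,5}  ✓accept
'a' @ 7: {3,4}
'a' @ 8: {1,2,5}  ✓accept
'd' @ 9: {3,4}
'a' @ 10: {1,2,5}  ✓accept
'a' @ 11: {3,4}
'a' @ 12: {1,2,5}  ✓accept
end set {1,2,5} — state 1 in

Answer: ACCEPT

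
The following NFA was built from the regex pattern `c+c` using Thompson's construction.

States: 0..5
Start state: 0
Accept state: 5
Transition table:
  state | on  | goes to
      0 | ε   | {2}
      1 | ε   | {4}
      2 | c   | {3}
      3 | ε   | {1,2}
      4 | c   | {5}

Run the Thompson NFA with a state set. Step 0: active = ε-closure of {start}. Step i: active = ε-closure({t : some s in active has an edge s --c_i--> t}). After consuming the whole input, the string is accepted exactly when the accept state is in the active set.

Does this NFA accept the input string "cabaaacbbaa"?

S₀ = ε-closure({0}) = {0,2}
'c' @ 1: {1,2,3,4}
'a' @ 2: {}  — state set empty
rest 'baaacbbaa' ignored (set empty)
after full input: {}  (accept=5 not in)

Answer: REJECT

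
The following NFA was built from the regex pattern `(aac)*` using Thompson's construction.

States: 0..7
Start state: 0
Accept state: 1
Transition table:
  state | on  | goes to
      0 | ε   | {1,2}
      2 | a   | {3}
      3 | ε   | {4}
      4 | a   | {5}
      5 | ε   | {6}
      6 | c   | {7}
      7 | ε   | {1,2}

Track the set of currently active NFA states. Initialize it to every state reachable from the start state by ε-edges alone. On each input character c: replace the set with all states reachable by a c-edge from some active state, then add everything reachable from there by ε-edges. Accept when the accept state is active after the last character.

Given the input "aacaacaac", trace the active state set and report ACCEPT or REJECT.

initial (ε-close {0}): {0,1,2}
'a' @ 1: {3,4}
'a' @ 2: {5,6}
'c' @ 3: {1,2,7}  [accepting]
'a' @ 4: {3,4}
'a' @ 5: {5,6}
'c' @ 6: {1,2,7}  [accepting]
'a' @ 7: {3,4}
'a' @ 8: {5,6}
'c' @ 9: {1,2,7}  [accepting]
after full input: {1,2,7}  (accept=1 in)

Answer: ACCEPT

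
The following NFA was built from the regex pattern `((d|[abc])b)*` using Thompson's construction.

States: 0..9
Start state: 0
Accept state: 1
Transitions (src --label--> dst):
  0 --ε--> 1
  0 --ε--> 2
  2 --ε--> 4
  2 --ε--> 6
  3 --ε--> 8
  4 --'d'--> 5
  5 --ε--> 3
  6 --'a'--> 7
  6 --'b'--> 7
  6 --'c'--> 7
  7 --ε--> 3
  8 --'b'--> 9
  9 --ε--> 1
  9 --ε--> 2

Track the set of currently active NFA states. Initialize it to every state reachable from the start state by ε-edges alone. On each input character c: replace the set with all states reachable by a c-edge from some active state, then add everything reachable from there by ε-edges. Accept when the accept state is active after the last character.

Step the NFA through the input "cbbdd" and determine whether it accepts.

Answer: REJECT

Trace:
start: ε-closure({0}) = {0,1,2,4,6}
'c' @ 1: {3,7,8}
'b' @ 2: {1,2,4,6,9}  (accept∈set)
'b' @ 3: {3,7,8}
'd' @ 4: {}  — no active states
rest 'd' ignored (set empty)
after full input: {}  (accept=1 not in)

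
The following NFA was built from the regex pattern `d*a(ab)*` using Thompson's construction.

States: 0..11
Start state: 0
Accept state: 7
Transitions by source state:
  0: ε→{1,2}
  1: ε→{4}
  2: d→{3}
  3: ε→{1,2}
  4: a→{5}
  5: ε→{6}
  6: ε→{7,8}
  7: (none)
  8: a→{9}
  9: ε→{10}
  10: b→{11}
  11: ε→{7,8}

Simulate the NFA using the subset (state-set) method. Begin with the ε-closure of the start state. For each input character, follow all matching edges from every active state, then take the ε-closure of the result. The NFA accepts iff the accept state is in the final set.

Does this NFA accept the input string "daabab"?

initial (ε-close {0}): {0,1,2,4}
'd' @ 1: {1,2,3,4}
'a' @ 2: {5,6,7,8}  [accepting]
'a' @ 3: {9,10}
'b' @ 4: {7,8,11}  [accepting]
'a' @ 5: {9,10}
'b' @ 6: {7,8,11}  [accepting]
final: {7,8,11}; accept 7 in set

Answer: ACCEPT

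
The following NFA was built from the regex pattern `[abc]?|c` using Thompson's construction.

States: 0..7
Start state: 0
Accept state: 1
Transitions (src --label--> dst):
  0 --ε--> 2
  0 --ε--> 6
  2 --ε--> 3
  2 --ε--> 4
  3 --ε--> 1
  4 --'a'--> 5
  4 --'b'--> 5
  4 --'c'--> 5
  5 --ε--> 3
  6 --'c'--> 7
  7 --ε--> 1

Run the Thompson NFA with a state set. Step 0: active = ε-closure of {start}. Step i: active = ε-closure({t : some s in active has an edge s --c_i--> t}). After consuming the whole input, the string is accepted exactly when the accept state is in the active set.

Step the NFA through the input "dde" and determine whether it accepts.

Answer: REJECT

Trace:
initial (ε-close {0}): {0,1,2,3,4,6}
'd' @ 1: {}  — no active states
rest 'de' ignored (set empty)
after full input: {}  (accept=1 not in)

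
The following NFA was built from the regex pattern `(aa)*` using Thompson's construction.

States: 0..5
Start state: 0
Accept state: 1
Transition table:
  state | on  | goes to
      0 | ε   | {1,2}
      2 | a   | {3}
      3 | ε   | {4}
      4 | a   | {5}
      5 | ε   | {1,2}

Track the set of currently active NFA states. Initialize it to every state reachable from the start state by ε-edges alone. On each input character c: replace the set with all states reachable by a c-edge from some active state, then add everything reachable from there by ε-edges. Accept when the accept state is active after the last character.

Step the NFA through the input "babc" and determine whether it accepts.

initial (ε-close {0}): {0,1,2}
'b' @ 1: {}  — state set empty
rest 'abc' ignored (set empty)
end set {} — state 1 not in

Answer: REJECT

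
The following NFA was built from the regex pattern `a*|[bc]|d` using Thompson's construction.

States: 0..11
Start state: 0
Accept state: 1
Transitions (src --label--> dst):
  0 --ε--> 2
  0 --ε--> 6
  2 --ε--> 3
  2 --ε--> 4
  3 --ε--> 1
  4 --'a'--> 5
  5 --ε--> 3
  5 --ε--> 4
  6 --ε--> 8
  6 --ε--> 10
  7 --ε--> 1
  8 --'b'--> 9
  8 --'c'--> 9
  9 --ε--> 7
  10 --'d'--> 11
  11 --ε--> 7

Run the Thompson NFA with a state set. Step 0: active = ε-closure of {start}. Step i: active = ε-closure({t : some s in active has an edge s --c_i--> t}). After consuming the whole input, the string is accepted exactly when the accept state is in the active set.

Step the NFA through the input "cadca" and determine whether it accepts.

Answer: REJECT

Steps:
S₀ = ε-closure({0}) = {0,1,2,3,4,6,8,10}
'c' @ 1: {1,7,9}  [accepting]
'a' @ 2: {}  — dead — no transitions
rest 'dca' ignored (set empty)
final: {}; accept 1 not in set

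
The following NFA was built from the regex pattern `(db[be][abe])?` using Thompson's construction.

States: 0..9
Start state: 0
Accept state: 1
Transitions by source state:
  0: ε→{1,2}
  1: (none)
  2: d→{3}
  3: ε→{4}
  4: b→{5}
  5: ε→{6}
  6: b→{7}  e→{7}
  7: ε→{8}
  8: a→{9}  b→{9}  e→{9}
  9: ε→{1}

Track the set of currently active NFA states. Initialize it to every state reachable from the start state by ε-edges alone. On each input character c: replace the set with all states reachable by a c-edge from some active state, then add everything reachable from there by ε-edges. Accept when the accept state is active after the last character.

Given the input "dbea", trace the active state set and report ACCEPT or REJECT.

Answer: ACCEPT

Steps:
start: ε-closure({0}) = {0,1,2}
'd' @ 1: {3,4}
'b' @ 2: {5,6}
'e' @ 3: {7,8}
'a' @ 4: {1,9}  [accepting]
end set {1,9} — state 1 in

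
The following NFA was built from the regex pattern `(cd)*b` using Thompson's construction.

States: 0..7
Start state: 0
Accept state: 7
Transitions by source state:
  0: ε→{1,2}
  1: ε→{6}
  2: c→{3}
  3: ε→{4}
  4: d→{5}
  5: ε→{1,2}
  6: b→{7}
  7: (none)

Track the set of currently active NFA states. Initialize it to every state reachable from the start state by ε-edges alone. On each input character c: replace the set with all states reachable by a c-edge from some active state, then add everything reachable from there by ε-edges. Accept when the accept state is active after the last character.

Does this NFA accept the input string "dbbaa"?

Answer: REJECT

Steps:
initial (ε-close {0}): {0,1,2,6}
'd' @ 1: {}  — state set empty
rest 'bbaa' ignored (set empty)
end set {} — state 7 not in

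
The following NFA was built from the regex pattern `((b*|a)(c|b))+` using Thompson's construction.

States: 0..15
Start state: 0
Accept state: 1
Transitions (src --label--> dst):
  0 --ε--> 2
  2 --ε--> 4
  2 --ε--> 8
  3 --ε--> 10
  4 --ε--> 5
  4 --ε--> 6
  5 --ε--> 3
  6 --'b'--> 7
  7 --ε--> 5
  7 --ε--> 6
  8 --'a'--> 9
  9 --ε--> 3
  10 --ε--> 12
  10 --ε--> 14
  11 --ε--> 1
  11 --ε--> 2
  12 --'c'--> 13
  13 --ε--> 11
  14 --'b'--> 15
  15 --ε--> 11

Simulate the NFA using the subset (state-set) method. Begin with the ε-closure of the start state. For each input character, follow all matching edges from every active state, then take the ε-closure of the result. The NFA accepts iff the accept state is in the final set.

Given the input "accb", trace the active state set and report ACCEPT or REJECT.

Answer: ACCEPT

Derivation:
start: ε-closure({0}) = {0,2,3,4,5,6,8,10,12,14}
'a' @ 1: {3,9,10,12,14}
'c' @ 2: {1,2,3,4,5,6,8,10,11,12,13,14}  [accepting]
'c' @ 3: {1,2,3,4,5,6,8,10,11,12,13,14}  [accepting]
'b' @ 4: {1,2,3,4,5,6,7,8,10,11,12,14,15}  [accepting]
after full input: {1,2,3,4,5,6,7,8,10,11,12,14,15}  (accept=1 in)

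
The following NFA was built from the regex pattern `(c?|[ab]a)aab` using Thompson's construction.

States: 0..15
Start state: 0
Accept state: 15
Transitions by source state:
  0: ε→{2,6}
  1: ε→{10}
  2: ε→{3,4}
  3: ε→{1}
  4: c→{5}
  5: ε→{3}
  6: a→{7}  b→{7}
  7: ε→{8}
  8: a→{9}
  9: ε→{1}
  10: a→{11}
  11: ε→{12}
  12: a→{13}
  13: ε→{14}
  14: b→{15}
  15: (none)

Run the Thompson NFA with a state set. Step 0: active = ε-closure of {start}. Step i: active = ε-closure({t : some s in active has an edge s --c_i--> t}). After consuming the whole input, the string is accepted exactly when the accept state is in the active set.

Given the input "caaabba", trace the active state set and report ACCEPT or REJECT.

start: ε-closure({0}) = {0,1,2,3,4,6,10}
'c' @ 1: {1,3,5,10}
'a' @ 2: {11,12}
'a' @ 3: {13,14}
'a' @ 4: {}  — state set empty
rest 'bba' ignored (set empty)
final: {}; accept 15 not in set

Answer: REJECT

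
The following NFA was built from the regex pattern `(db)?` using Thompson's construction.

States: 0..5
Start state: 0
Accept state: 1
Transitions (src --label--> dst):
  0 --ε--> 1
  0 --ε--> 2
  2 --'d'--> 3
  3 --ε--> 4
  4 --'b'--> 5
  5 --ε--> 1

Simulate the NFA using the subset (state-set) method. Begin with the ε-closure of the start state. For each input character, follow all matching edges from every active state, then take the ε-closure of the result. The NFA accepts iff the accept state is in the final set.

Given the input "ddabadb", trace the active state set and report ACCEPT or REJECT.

start: ε-closure({0}) = {0,1,2}
'd' @ 1: {3,4}
'd' @ 2: {}  — state set empty
rest 'abadb' ignored (set empty)
final: {}; accept 1 not in set

Answer: REJECT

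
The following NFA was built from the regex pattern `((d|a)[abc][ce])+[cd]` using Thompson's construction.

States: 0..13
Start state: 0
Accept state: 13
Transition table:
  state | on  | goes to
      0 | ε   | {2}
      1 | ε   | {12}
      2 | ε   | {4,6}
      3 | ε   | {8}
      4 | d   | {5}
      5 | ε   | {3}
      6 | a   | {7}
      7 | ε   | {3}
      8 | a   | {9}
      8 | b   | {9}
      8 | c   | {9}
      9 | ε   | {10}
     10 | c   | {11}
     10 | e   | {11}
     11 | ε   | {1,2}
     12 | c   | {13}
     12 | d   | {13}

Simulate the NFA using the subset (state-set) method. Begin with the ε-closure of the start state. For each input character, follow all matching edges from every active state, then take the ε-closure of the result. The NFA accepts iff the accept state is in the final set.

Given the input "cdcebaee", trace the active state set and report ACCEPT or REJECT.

S₀ = ε-closure({0}) = {0,2,4,6}
'c' @ 1: {}  — no active states
rest 'dcebaee' ignored (set empty)
after full input: {}  (accept=13 not in)

Answer: REJECT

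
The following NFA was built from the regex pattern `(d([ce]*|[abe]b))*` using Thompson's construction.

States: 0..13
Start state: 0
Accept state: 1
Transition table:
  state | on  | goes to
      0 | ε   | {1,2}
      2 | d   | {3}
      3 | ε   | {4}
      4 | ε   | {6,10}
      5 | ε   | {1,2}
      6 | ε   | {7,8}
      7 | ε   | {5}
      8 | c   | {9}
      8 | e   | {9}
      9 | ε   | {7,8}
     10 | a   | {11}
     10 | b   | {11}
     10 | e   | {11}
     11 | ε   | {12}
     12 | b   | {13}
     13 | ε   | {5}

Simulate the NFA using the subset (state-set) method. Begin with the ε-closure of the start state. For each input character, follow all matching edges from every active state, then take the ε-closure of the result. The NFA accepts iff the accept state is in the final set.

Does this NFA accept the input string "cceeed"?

S₀ = ε-closure({0}) = {0,1,2}
'c' @ 1: {}  — dead — no transitions
rest 'ceeed' ignored (set empty)
final: {}; accept 1 not in set

Answer: REJECT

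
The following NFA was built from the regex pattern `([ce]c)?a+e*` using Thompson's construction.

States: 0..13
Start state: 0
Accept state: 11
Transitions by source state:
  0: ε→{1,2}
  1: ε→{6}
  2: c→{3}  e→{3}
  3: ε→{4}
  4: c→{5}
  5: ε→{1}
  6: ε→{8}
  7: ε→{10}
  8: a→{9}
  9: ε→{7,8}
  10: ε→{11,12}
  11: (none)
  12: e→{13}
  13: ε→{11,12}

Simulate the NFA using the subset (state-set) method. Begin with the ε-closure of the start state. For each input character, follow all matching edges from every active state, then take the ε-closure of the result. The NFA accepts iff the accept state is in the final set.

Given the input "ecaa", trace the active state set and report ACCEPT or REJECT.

S₀ = ε-closure({0}) = {0,1,2,6,8}
'e' @ 1: {3,4}
'c' @ 2: {1,5,6,8}
'a' @ 3: {7,8,9,10,11,12}  [accepting]
'a' @ 4: {7,8,9,10,11,12}  [accepting]
end set {7,8,9,10,11,12} — state 11 in

Answer: ACCEPT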